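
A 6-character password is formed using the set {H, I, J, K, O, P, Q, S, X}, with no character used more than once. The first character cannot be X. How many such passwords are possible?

53760

The first character has 9−1 = 8 choices (anything except X).
The remaining 5 characters are filled from the other 8 symbols without repetition: 8 × 7 × 6 × 5 × 4 = 6720.
Total: 8 × 6720 = 53760.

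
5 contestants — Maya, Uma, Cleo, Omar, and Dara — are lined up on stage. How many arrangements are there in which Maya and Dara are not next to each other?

72

Of the 5! = 120 arrangements, those with Maya and Dara adjacent number 2 × 4! = 48 (treat the pair as a block with 2 internal orders).
Complementary counting: 120 − 48 = 72.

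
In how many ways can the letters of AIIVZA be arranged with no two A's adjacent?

120

Total arrangements of AIIVZA: 6!/(2!·2!) = 180.
Arrangements with the A's together: treat AA as one letter, giving (5)!/(2!) = 60.
Hence 180 − 60 = 120.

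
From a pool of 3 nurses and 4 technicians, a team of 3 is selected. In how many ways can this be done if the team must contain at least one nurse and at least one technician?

With no constraint there are C(7,3) = 35 possible selections.
Subtract selections that omit an entire group: no nurses → C(4,3) = 4; no technicians → C(3,3) = 1.
Both groups omitted at once is impossible, so 35 − 5 = 30.

30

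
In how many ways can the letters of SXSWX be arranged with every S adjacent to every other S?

Treat the 2 copies of S as a single block. The multiset to arrange is then {SS, W, X, X}, 4 items in all.
That gives (4)!/(2!) = 12 arrangements.

12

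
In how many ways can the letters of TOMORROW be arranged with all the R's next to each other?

840

Treat the 2 copies of R as a single block. The multiset to arrange is then {RR, M, O, O, O, T, W}, 7 items in all.
That gives (7)!/(3!) = 840 arrangements.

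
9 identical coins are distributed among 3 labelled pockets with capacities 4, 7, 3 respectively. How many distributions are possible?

17

Ignoring the caps, the number of non-negative solutions to x_1+…+x_3 = 9 is C(11,2) = 55.
Subtract solutions that violate a single cap (substitute x_i' = x_i − (cap_i+1)): x_1 ≥ 5 gives C(6,2) = 15; x_2 ≥ 8 gives C(3,2) = 3; x_3 ≥ 4 gives C(7,2) = 21. Together 39.
Add back pairs where two caps are both exceeded: 0 + 1 + 0 = 1.
By inclusion–exclusion the count is 55 − 39 + 1 = 17.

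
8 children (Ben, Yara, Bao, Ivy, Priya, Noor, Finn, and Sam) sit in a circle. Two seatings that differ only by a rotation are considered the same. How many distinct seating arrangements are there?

5040

Around a circle, 8 distinct people have 8!/8 = (7)! = 5040 rotationally distinct seatings.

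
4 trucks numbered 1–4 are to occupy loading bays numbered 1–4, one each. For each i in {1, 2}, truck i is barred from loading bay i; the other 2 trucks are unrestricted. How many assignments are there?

14

Let Aᵢ (for i ∈ {1, 2}) be the placements that put truck i in its forbidden loading bay. Any j of these fix j positions, leaving (4−j)! ways to fill the rest, and there are C(2,j) ways to pick which j.
By inclusion–exclusion, the number of valid placements is Σ_{j=0}^{2} (−1)^j C(2,j)·(4−j)!.
Computing: 24 − 12 + 2 = 14.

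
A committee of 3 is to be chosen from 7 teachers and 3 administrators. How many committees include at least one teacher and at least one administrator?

With no constraint there are C(10,3) = 120 possible selections.
Subtract selections that omit an entire group: no teachers → C(3,3) = 1; no administrators → C(7,3) = 35.
Both groups omitted at once is impossible, so 120 − 36 = 84.

84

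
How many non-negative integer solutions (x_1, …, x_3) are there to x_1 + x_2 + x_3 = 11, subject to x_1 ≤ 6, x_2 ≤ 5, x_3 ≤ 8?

36

Without the upper bounds there are C(13,2) = 78 ways to split 11 among 3 variables.
Subtract solutions that violate a single cap (substitute x_i' = x_i − (cap_i+1)): x_1 ≥ 7 gives C(6,2) = 15; x_2 ≥ 6 gives C(7,2) = 21; x_3 ≥ 9 gives C(4,2) = 6. Together 42.
No two caps can be exceeded simultaneously, so the pair terms are all 0.
By inclusion–exclusion the count is 78 − 42 + 0 = 36.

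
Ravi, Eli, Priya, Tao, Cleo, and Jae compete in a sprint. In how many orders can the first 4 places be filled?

360

This is an ordered selection of 4 from 6: P(6,4).
That gives 6 × 5 × 4 × 3 = 360.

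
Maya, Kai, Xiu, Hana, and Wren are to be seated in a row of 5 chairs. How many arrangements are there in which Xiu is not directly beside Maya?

72

Of the 5! = 120 arrangements, those with Xiu and Maya adjacent number 2 × 4! = 48 (treat the pair as a block with 2 internal orders).
So 120 − 48 = 72 arrangements keep them apart.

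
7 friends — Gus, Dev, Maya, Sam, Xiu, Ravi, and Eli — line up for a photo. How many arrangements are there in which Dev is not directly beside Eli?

Of the 7! = 5040 arrangements, those with Dev and Eli adjacent number 2 × 6! = 1440 (treat the pair as a block with 2 internal orders).
Complementary counting: 5040 − 1440 = 3600.

3600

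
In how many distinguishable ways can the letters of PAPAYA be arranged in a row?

The 6 letters of PAPAYA have repeats: A appearing 3 times and P appearing twice.
So there are 6! / (3!·2!) = 60 distinguishable arrangements.

60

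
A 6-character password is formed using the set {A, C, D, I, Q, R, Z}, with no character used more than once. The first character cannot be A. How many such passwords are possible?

4320

The first character has 7−1 = 6 choices (anything except A).
The remaining 5 characters are filled from the other 6 symbols without repetition: 6 × 5 × 4 × 3 × 2 = 720.
Total: 6 × 720 = 4320.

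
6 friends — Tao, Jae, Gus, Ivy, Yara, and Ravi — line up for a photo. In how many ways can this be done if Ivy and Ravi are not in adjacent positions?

Of the 6! = 720 arrangements, those with Ivy and Ravi adjacent number 2 × 5! = 240 (treat the pair as a block with 2 internal orders).
Complementary counting: 720 − 240 = 480.

480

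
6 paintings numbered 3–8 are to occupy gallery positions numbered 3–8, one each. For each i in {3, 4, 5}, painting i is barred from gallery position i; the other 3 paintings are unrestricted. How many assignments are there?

Let Aᵢ (for i ∈ {3, 4, 5}) be the placements that put painting i in its forbidden gallery position. Any j of these fix j positions, leaving (6−j)! ways to fill the rest, and there are C(3,j) ways to pick which j.
By inclusion–exclusion, the number of valid placements is Σ_{j=0}^{3} (−1)^j C(3,j)·(6−j)!.
Computing: 720 − 360 + 72 − 6 = 426.

426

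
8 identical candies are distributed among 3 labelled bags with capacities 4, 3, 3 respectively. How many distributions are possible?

6

Ignoring the caps, the number of non-negative solutions to x_1+…+x_3 = 8 is C(10,2) = 45.
Subtract solutions that violate a single cap (substitute x_i' = x_i − (cap_i+1)): x_1 ≥ 5 gives C(5,2) = 10; x_2 ≥ 4 gives C(6,2) = 15; x_3 ≥ 4 gives C(6,2) = 15. Together 40.
Add back pairs where two caps are both exceeded: 0 + 0 + 1 = 1.
By inclusion–exclusion the count is 45 − 40 + 1 = 6.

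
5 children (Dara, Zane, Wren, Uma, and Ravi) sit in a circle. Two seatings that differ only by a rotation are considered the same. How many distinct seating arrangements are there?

24

Seat Dara anywhere (absorbing the rotational symmetry), then permute the other 4: (4)! = 24.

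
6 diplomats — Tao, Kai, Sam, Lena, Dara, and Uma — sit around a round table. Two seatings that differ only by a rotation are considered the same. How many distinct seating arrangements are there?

Fix one person's seat to break rotational symmetry; the remaining 5 people can be arranged in (5)! = 120 ways.

120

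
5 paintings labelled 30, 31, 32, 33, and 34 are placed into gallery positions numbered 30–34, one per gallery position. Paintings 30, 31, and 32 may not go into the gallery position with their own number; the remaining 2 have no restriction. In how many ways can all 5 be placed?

Let Aᵢ (for i ∈ {30, 31, 32}) be the placements that put painting i in its forbidden gallery position. Any j of these fix j positions, leaving (5−j)! ways to fill the rest, and there are C(3,j) ways to pick which j.
By inclusion–exclusion, the number of valid placements is Σ_{j=0}^{3} (−1)^j C(3,j)·(5−j)!.
Computing: 120 − 72 + 18 − 2 = 64.

64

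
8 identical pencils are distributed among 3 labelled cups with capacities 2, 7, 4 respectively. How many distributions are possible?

Ignoring the caps, the number of non-negative solutions to x_1+…+x_3 = 8 is C(10,2) = 45.
Subtract solutions that violate a single cap (substitute x_i' = x_i − (cap_i+1)): x_1 ≥ 3 gives C(7,2) = 21; x_2 ≥ 8 gives C(2,2) = 1; x_3 ≥ 5 gives C(5,2) = 10. Together 32.
Add back pairs where two caps are both exceeded: 0 + 1 + 0 = 1.
By inclusion–exclusion the count is 45 − 32 + 1 = 14.

14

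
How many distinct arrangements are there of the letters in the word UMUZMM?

UMUZMM has 6 letters with M appearing 3 times and U appearing twice.
So there are 6! / (3!·2!) = 60 distinguishable arrangements.

60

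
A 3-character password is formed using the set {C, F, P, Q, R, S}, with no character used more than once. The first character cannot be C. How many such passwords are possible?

The first character has 6−1 = 5 choices (anything except C).
The remaining 2 characters are filled from the other 5 symbols without repetition: 5 × 4 = 20.
Total: 5 × 20 = 100.

100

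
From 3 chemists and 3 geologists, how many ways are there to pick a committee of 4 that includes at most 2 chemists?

Split by how many chemists are chosen (0 through 2).
Sum: C(3,0)·C(3,4) + C(3,1)·C(3,3) + C(3,2)·C(3,2) = 0 + 3 + 9 = 12.

12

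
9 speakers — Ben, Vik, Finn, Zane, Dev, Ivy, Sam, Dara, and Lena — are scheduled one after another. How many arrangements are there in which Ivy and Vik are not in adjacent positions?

There are 9! = 362880 arrangements in all. If Ivy and Vik are adjacent, merging them into one block gives 2·(8)! = 80640 arrangements.
So 362880 − 80640 = 282240 arrangements keep them apart.

282240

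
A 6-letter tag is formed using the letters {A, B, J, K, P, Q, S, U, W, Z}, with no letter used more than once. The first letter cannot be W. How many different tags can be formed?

The first letter has 10−1 = 9 choices (anything except W).
The remaining 5 letters are filled from the other 9 symbols without repetition: 9 × 8 × 7 × 6 × 5 = 15120.
Total: 9 × 15120 = 136080.

136080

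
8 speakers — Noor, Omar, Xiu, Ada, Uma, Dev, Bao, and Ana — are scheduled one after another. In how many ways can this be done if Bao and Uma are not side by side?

There are 8! = 40320 arrangements in all. If Bao and Uma are adjacent, merging them into one block gives 2·(7)! = 10080 arrangements.
Complementary counting: 40320 − 10080 = 30240.

30240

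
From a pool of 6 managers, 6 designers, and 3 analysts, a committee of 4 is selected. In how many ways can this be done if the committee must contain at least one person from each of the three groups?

With no constraint there are C(15,4) = 1365 possible selections.
Subtract selections that omit an entire group: no managers → C(9,4) = 126; no designers → C(9,4) = 126; no analysts → C(12,4) = 495.
Add back selections omitting two groups (i.e. drawn from a single group): C(6,4) + C(6,4) + C(3,4) = 30.
By inclusion–exclusion: 1365 − 747 + 30 = 648.

648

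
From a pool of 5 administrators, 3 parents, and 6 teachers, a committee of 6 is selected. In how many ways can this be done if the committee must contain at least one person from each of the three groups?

2430

With no constraint there are C(14,6) = 3003 possible selections.
Subtract selections that omit an entire group: no administrators → C(9,6) = 84; no parents → C(11,6) = 462; no teachers → C(8,6) = 28.
Add back selections omitting two groups (i.e. drawn from a single group): C(5,6) + C(3,6) + C(6,6) = 1.
By inclusion–exclusion: 3003 − 574 + 1 = 2430.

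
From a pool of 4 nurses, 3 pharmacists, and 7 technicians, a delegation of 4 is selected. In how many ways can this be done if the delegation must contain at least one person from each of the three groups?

With no constraint there are C(14,4) = 1001 possible selections.
Selections missing a whole group: no nurses → C(10,4) = 210; no pharmacists → C(11,4) = 330; no technicians → C(7,4) = 35.
Add back selections omitting two groups (i.e. drawn from a single group): C(4,4) + C(3,4) + C(7,4) = 36.
By inclusion–exclusion: 1001 − 575 + 36 = 462.

462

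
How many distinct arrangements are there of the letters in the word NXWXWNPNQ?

Letter multiplicities in NXWXWNPNQ: N×3, P×1, Q×1, W×2, X×2.
Dividing 9! = 362880 by 3!·2!·2! = 24 for the repeated letters gives 15120.

15120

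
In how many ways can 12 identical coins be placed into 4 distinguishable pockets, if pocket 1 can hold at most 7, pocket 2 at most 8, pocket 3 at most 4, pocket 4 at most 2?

By stars and bars, unrestricted non-negative solutions to x_1+…+x_4 = 12 number C(12+3,3) = 455.
Subtract solutions that violate a single cap (substitute x_i' = x_i − (cap_i+1)): x_1 ≥ 8 gives C(7,3) = 35; x_2 ≥ 9 gives C(6,3) = 20; x_3 ≥ 5 gives C(10,3) = 120; x_4 ≥ 3 gives C(12,3) = 220. Together 395.
Add back pairs where two caps are both exceeded: 0 + 0 + 4 + 0 + 1 + 35 = 40.
By inclusion–exclusion the count is 455 − 395 + 40 = 100.

100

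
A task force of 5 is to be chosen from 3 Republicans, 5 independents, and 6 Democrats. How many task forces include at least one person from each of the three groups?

1365

Unrestricted: C(14,5) = 2002 ways to pick any 5 of the 14.
Subtract selections that omit an entire group: no Republicans → C(11,5) = 462; no independents → C(9,5) = 126; no Democrats → C(8,5) = 56.
Add back selections omitting two groups (i.e. drawn from a single group): C(3,5) + C(5,5) + C(6,5) = 7.
By inclusion–exclusion: 2002 − 644 + 7 = 1365.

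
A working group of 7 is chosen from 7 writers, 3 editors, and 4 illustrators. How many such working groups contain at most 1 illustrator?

Split by how many illustrators are chosen (0 through 1).
Sum: C(4,0)·C(10,7) + C(4,1)·C(10,6) = 120 + 840 = 960.

960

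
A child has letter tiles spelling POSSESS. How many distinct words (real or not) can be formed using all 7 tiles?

POSSESS has 7 letters with S appearing 4 times.
So there are 7! / (4!) = 210 distinguishable arrangements.

210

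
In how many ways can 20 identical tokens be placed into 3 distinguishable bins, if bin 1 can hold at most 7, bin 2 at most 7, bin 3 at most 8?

6

Without the upper bounds there are C(22,2) = 231 ways to split 20 among 3 bins.
Subtract solutions that violate a single cap (substitute x_i' = x_i − (cap_i+1)): x_1 ≥ 8 gives C(14,2) = 91; x_2 ≥ 8 gives C(14,2) = 91; x_3 ≥ 9 gives C(13,2) = 78. Together 260.
Add back pairs where two caps are both exceeded: 15 + 10 + 10 = 35.
By inclusion–exclusion the count is 231 − 260 + 35 = 6.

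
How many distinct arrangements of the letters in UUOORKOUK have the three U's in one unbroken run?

Treat the 3 copies of U as a single block. The multiset to arrange is then {UUU, K, K, O, O, O, R}, 7 items in all.
That gives (7)!/(3!·2!) = 420 arrangements.

420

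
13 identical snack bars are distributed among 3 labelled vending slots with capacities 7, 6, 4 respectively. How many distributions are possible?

Without the upper bounds there are C(15,2) = 105 ways to split 13 among 3 vending slots.
Subtract solutions that violate a single cap (substitute x_i' = x_i − (cap_i+1)): x_1 ≥ 8 gives C(7,2) = 21; x_2 ≥ 7 gives C(8,2) = 28; x_3 ≥ 5 gives C(10,2) = 45. Together 94.
Add back pairs where two caps are both exceeded: 0 + 1 + 3 = 4.
By inclusion–exclusion the count is 105 − 94 + 4 = 15.

15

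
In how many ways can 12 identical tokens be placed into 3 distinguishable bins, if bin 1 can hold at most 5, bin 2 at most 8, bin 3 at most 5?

26

By stars and bars, unrestricted non-negative solutions to x_1+…+x_3 = 12 number C(12+2,2) = 91.
Subtract solutions that violate a single cap (substitute x_i' = x_i − (cap_i+1)): x_1 ≥ 6 gives C(8,2) = 28; x_2 ≥ 9 gives C(5,2) = 10; x_3 ≥ 6 gives C(8,2) = 28. Together 66.
Add back pairs where two caps are both exceeded: 0 + 1 + 0 = 1.
By inclusion–exclusion the count is 91 − 66 + 1 = 26.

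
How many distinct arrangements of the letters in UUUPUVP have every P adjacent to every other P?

30

Treat the 2 copies of P as a single block. The multiset to arrange is then {PP, U, U, U, U, V}, 6 items in all.
That gives (6)!/(4!) = 30 arrangements.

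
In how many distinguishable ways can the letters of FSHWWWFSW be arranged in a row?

FSHWWWFSW has 9 letters with F appearing twice, S appearing twice, and W appearing 4 times.
So there are 9! / (4!·2!·2!) = 3780 distinguishable arrangements.

3780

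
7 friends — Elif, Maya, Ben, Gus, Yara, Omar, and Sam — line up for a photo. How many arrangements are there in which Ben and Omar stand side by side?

1440

Place the 5 others and the Ben-Omar pair as 6 objects in a line; the pair has 2 internal arrangements.
That gives 2 × 6! = 2 × 720 = 1440.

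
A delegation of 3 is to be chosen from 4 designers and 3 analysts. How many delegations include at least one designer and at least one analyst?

Total 3-person selections from all 7: C(7,3) = 35.
Selections missing a whole group: no designers → C(3,3) = 1; no analysts → C(4,3) = 4.
Both groups omitted at once is impossible, so 35 − 5 = 30.

30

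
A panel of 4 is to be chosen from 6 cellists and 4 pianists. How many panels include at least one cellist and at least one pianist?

Unrestricted: C(10,4) = 210 ways to pick any 4 of the 10.
Selections missing a whole group: no cellists → C(4,4) = 1; no pianists → C(6,4) = 15.
Both groups omitted at once is impossible, so 210 − 16 = 194.

194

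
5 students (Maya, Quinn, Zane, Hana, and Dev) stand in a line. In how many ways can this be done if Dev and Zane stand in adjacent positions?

48

Glue Dev and Zane into one block (2 internal orders), leaving 4 units to arrange in a row.
So the count is 2·(4)! = 48.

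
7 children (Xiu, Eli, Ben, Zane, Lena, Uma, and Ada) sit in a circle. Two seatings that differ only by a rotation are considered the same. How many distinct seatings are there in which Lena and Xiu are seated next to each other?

Glue Lena and Xiu into a block (2 internal orders). Seating 6 units around a circle gives (5)! arrangements.
So 2 × (5)! = 2 × 120 = 240.

240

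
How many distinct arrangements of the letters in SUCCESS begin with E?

60

With the first slot taken by E, it remains to arrange the other 6 letters (SUCCSS).
Those 6 letters have C appearing twice and S appearing 3 times, giving (6)!/(3!·2!) = 60.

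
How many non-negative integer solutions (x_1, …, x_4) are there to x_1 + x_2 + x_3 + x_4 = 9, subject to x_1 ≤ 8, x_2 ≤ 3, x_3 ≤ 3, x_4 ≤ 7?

107

By stars and bars, unrestricted non-negative solutions to x_1+…+x_4 = 9 number C(9+3,3) = 220.
Subtract solutions that violate a single cap (substitute x_i' = x_i − (cap_i+1)): x_1 ≥ 9 gives C(3,3) = 1; x_2 ≥ 4 gives C(8,3) = 56; x_3 ≥ 4 gives C(8,3) = 56; x_4 ≥ 8 gives C(4,3) = 4. Together 117.
Add back pairs where two caps are both exceeded: 0 + 0 + 0 + 4 + 0 + 0 = 4.
By inclusion–exclusion the count is 220 − 117 + 4 = 107.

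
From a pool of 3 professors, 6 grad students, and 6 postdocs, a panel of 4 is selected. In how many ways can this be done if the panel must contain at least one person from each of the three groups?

648

With no constraint there are C(15,4) = 1365 possible selections.
Subtract selections that omit an entire group: no professors → C(12,4) = 495; no grad students → C(9,4) = 126; no postdocs → C(9,4) = 126.
Add back selections omitting two groups (i.e. drawn from a single group): C(3,4) + C(6,4) + C(6,4) = 30.
By inclusion–exclusion: 1365 − 747 + 30 = 648.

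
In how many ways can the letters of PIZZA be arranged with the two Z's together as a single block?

Treat the 2 copies of Z as a single block. The multiset to arrange is then {ZZ, A, I, P}, 4 items in all.
All 4 items are distinct, so there are (4)! = 24 arrangements.

24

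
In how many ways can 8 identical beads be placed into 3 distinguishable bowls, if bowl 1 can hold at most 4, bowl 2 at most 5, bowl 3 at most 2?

9

Ignoring the caps, the number of non-negative solutions to x_1+…+x_3 = 8 is C(10,2) = 45.
Subtract solutions that violate a single cap (substitute x_i' = x_i − (cap_i+1)): x_1 ≥ 5 gives C(5,2) = 10; x_2 ≥ 6 gives C(4,2) = 6; x_3 ≥ 3 gives C(7,2) = 21. Together 37.
Add back pairs where two caps are both exceeded: 0 + 1 + 0 = 1.
By inclusion–exclusion the count is 45 − 37 + 1 = 9.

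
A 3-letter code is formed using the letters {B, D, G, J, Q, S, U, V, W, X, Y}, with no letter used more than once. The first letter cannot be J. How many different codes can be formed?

900

The first letter has 11−1 = 10 choices (anything except J).
The remaining 2 letters are filled from the other 10 symbols without repetition: 10 × 9 = 90.
Total: 10 × 90 = 900.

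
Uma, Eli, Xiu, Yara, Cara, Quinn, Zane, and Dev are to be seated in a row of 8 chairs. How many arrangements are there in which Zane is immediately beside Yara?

Treat {Zane, Yara} as a single unit. There are 7 units to order, and the pair itself can be ordered 2 ways.
So the count is 2·(7)! = 10080.

10080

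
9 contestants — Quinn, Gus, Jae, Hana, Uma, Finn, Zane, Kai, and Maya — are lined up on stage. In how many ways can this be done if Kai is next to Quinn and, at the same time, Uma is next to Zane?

Treat {Kai,Quinn} as one block (2 orders) and {Uma,Zane} as another (2 orders).
That leaves 7 units to arrange: 2 × 2 × 7! = 4 × 5040 = 20160.

20160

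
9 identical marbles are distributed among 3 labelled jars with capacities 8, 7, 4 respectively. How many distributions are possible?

36

Without the upper bounds there are C(11,2) = 55 ways to split 9 among 3 jars.
Subtract solutions that violate a single cap (substitute x_i' = x_i − (cap_i+1)): x_1 ≥ 9 gives C(2,2) = 1; x_2 ≥ 8 gives C(3,2) = 3; x_3 ≥ 5 gives C(6,2) = 15. Together 19.
No two caps can be exceeded simultaneously, so the pair terms are all 0.
By inclusion–exclusion the count is 55 − 19 + 0 = 36.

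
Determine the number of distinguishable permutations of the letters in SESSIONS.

Letter multiplicities in SESSIONS: E×1, I×1, N×1, O×1, S×4.
So there are 8! / (4!) = 1680 distinguishable arrangements.

1680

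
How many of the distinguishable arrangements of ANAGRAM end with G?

With the last slot taken by G, it remains to arrange the other 6 letters (ANARAM).
Those 6 letters have A appearing 3 times, giving (6)!/(3!) = 120.

120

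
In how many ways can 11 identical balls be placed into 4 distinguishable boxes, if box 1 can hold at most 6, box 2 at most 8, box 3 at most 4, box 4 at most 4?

Without the upper bounds there are C(14,3) = 364 ways to split 11 among 4 boxes.
Subtract solutions that violate a single cap (substitute x_i' = x_i − (cap_i+1)): x_1 ≥ 7 gives C(7,3) = 35; x_2 ≥ 9 gives C(5,3) = 10; x_3 ≥ 5 gives C(9,3) = 84; x_4 ≥ 5 gives C(9,3) = 84. Together 213.
Add back pairs where two caps are both exceeded: 0 + 0 + 0 + 0 + 0 + 4 = 4.
By inclusion–exclusion the count is 364 − 213 + 4 = 155.

155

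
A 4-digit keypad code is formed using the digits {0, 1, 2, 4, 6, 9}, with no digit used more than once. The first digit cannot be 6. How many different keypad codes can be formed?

The first digit has 6−1 = 5 choices (anything except 6).
The remaining 3 digits are filled from the other 5 symbols without repetition: 5 × 4 × 3 = 60.
Total: 5 × 60 = 300.

300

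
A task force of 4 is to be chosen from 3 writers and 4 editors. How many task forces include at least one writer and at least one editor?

With no constraint there are C(7,4) = 35 possible selections.
Subtract selections that omit an entire group: no writers → C(4,4) = 1; no editors → C(3,4) = 0.
Both groups omitted at once is impossible, so 35 − 1 = 34.

34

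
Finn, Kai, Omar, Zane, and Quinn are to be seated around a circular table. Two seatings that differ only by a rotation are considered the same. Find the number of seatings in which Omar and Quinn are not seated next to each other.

Without the restriction there are (4)! = 24 seatings.
Seatings with Omar beside Quinn: treat them as a block with 2 internal orders, giving 2 × (3)! = 12.
Subtracting, 24 − 12 = 12.

12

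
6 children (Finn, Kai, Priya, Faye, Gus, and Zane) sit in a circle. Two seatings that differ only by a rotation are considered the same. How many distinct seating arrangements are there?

Seat Finn anywhere (absorbing the rotational symmetry), then permute the other 5: (5)! = 120.

120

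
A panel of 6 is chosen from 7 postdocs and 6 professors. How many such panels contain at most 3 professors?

Split by how many professors are chosen (0 through 3).
Sum: C(6,0)·C(7,6) + C(6,1)·C(7,5) + C(6,2)·C(7,4) + C(6,3)·C(7,3) = 7 + 126 + 525 + 700 = 1358.

1358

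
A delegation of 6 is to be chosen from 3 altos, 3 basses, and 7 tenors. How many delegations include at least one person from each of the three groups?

Unrestricted: C(13,6) = 1716 ways to pick any 6 of the 13.
Selections missing a whole group: no altos → C(10,6) = 210; no basses → C(10,6) = 210; no tenors → C(6,6) = 1.
Add back selections omitting two groups (i.e. drawn from a single group): C(3,6) + C(3,6) + C(7,6) = 7.
By inclusion–exclusion: 1716 − 421 + 7 = 1302.

1302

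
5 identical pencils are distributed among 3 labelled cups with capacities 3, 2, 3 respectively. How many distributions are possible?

Without the upper bounds there are C(7,2) = 21 ways to split 5 among 3 cups.
Subtract solutions that violate a single cap (substitute x_i' = x_i − (cap_i+1)): x_1 ≥ 4 gives C(3,2) = 3; x_2 ≥ 3 gives C(4,2) = 6; x_3 ≥ 4 gives C(3,2) = 3. Together 12.
No two caps can be exceeded simultaneously, so the pair terms are all 0.
By inclusion–exclusion the count is 21 − 12 + 0 = 9.

9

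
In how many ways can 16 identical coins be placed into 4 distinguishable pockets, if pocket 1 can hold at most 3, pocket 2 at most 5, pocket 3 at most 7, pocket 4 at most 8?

96

By stars and bars, unrestricted non-negative solutions to x_1+…+x_4 = 16 number C(16+3,3) = 969.
Subtract solutions that violate a single cap (substitute x_i' = x_i − (cap_i+1)): x_1 ≥ 4 gives C(15,3) = 455; x_2 ≥ 6 gives C(13,3) = 286; x_3 ≥ 8 gives C(11,3) = 165; x_4 ≥ 9 gives C(10,3) = 120. Together 1026.
Add back pairs where two caps are both exceeded: 84 + 35 + 20 + 10 + 4 + 0 = 153.
By inclusion–exclusion the count is 969 − 1026 + 153 = 96.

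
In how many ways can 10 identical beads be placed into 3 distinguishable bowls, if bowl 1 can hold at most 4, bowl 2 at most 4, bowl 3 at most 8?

22

Without the upper bounds there are C(12,2) = 66 ways to split 10 among 3 bowls.
Subtract solutions that violate a single cap (substitute x_i' = x_i − (cap_i+1)): x_1 ≥ 5 gives C(7,2) = 21; x_2 ≥ 5 gives C(7,2) = 21; x_3 ≥ 9 gives C(3,2) = 3. Together 45.
Add back pairs where two caps are both exceeded: 1 + 0 + 0 = 1.
By inclusion–exclusion the count is 66 − 45 + 1 = 22.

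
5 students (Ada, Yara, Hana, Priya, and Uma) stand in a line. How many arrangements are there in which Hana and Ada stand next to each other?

48

Place the 3 others and the Hana-Ada pair as 4 objects in a line; the pair has 2 internal arrangements.
So the count is 2·(4)! = 48.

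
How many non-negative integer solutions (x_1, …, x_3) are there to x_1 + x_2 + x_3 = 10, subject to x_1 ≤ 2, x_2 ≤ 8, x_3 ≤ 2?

6

By stars and bars, unrestricted non-negative solutions to x_1+…+x_3 = 10 number C(10+2,2) = 66.
Subtract solutions that violate a single cap (substitute x_i' = x_i − (cap_i+1)): x_1 ≥ 3 gives C(9,2) = 36; x_2 ≥ 9 gives C(3,2) = 3; x_3 ≥ 3 gives C(9,2) = 36. Together 75.
Add back pairs where two caps are both exceeded: 0 + 15 + 0 = 15.
By inclusion–exclusion the count is 66 − 75 + 15 = 6.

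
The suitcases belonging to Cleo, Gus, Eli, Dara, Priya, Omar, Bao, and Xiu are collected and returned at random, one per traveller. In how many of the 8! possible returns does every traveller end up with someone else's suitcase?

14833

Let Aᵢ be the assignments in which traveller i gets their own suitcase. We want the size of the complement of A₁∪…∪A_8.
By inclusion–exclusion this is Σ_{j=0}^{8} (−1)^j C(8,j)·(8−j)!.
Computing: 40320 − 40320 + 20160 − 6720 + 1680 − 336 + 56 − 8 + 1 = 14833.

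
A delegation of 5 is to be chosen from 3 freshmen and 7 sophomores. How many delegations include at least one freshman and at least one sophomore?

231

With no constraint there are C(10,5) = 252 possible selections.
Selections missing a whole group: no freshmen → C(7,5) = 21; no sophomores → C(3,5) = 0.
Both groups omitted at once is impossible, so 252 − 21 = 231.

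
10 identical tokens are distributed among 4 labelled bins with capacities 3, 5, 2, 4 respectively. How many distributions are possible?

Without the upper bounds there are C(13,3) = 286 ways to split 10 among 4 bins.
Subtract solutions that violate a single cap (substitute x_i' = x_i − (cap_i+1)): x_1 ≥ 4 gives C(9,3) = 84; x_2 ≥ 6 gives C(7,3) = 35; x_3 ≥ 3 gives C(10,3) = 120; x_4 ≥ 5 gives C(8,3) = 56. Together 295.
Add back pairs where two caps are both exceeded: 1 + 20 + 4 + 4 + 0 + 10 = 39.
By inclusion–exclusion the count is 286 − 295 + 39 = 30.

30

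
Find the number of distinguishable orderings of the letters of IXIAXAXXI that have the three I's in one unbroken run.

105

Treat the 3 copies of I as a single block. The multiset to arrange is then {III, A, A, X, X, X, X}, 7 items in all.
That gives (7)!/(4!·2!) = 105 arrangements.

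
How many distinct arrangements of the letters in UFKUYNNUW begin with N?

6720

With the first slot taken by N, it remains to arrange the other 8 letters (UFKUYNUW).
Those 8 letters have U appearing 3 times, giving (8)!/(3!) = 6720.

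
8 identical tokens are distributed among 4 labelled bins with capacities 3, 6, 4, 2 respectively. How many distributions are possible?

Without the upper bounds there are C(11,3) = 165 ways to split 8 among 4 bins.
Subtract solutions that violate a single cap (substitute x_i' = x_i − (cap_i+1)): x_1 ≥ 4 gives C(7,3) = 35; x_2 ≥ 7 gives C(4,3) = 4; x_3 ≥ 5 gives C(6,3) = 20; x_4 ≥ 3 gives C(8,3) = 56. Together 115.
Add back pairs where two caps are both exceeded: 0 + 0 + 4 + 0 + 0 + 1 = 5.
By inclusion–exclusion the count is 165 − 115 + 5 = 55.

55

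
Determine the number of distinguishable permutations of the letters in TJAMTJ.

180

TJAMTJ has 6 letters with J appearing twice and T appearing twice.
So there are 6! / (2!·2!) = 180 distinguishable arrangements.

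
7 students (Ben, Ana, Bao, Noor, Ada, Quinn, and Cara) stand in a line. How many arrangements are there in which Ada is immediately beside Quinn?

Place the 5 others and the Ada-Quinn pair as 6 objects in a line; the pair has 2 internal arrangements.
So the count is 2·(6)! = 1440.

1440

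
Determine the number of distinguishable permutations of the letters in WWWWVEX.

210

WWWWVEX has 7 letters with W appearing 4 times.
The number of distinct arrangements is 7!/(4!) = 5040/24 = 210.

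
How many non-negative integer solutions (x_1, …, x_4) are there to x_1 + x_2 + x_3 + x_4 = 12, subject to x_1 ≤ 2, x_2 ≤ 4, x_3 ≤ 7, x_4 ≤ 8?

100

By stars and bars, unrestricted non-negative solutions to x_1+…+x_4 = 12 number C(12+3,3) = 455.
Subtract solutions that violate a single cap (substitute x_i' = x_i − (cap_i+1)): x_1 ≥ 3 gives C(12,3) = 220; x_2 ≥ 5 gives C(10,3) = 120; x_3 ≥ 8 gives C(7,3) = 35; x_4 ≥ 9 gives C(6,3) = 20. Together 395.
Add back pairs where two caps are both exceeded: 35 + 4 + 1 + 0 + 0 + 0 = 40.
By inclusion–exclusion the count is 455 − 395 + 40 = 100.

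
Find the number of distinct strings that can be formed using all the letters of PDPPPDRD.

280

The 8 letters of PDPPPDRD have repeats: D appearing 3 times and P appearing 4 times.
The number of distinct arrangements is 8!/(4!·3!) = 40320/144 = 280.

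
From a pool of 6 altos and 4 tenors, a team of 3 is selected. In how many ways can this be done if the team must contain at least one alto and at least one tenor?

Total 3-person selections from all 10: C(10,3) = 120.
Selections missing a whole group: no altos → C(4,3) = 4; no tenors → C(6,3) = 20.
Both groups omitted at once is impossible, so 120 − 24 = 96.

96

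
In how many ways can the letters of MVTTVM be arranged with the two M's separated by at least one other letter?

Total arrangements of MVTTVM: 6!/(2!·2!·2!) = 90.
If the two M's are adjacent, glue them into one block, leaving 5 items to arrange: (5)!/(2!·2!) = 30 ways.
Hence 90 − 30 = 60.

60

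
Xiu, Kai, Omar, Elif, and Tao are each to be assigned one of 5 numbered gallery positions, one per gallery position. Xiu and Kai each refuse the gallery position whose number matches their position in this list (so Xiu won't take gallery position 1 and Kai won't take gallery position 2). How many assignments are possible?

Let Aᵢ (for i ∈ {1, 2}) be the placements that put person i in their forbidden gallery position. Any j of these fix j positions, leaving (5−j)! ways to fill the rest, and there are C(2,j) ways to pick which j.
By inclusion–exclusion, the number of valid placements is Σ_{j=0}^{2} (−1)^j C(2,j)·(5−j)!.
Computing: 120 − 48 + 6 = 78.

78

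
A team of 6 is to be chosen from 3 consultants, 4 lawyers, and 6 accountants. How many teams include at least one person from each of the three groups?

Unrestricted: C(13,6) = 1716 ways to pick any 6 of the 13.
Selections missing a whole group: no consultants → C(10,6) = 210; no lawyers → C(9,6) = 84; no accountants → C(7,6) = 7.
Add back selections omitting two groups (i.e. drawn from a single group): C(3,6) + C(4,6) + C(6,6) = 1.
By inclusion–exclusion: 1716 − 301 + 1 = 1416.

1416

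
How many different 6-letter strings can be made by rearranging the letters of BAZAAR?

120

The 6 letters of BAZAAR have repeats: A appearing 3 times.
Dividing 6! = 720 by 3! = 6 for the repeated letters gives 120.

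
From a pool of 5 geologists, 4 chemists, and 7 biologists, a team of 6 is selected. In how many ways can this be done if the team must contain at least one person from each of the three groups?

With no constraint there are C(16,6) = 8008 possible selections.
Subtract selections that omit an entire group: no geologists → C(11,6) = 462; no chemists → C(12,6) = 924; no biologists → C(9,6) = 84.
Add back selections omitting two groups (i.e. drawn from a single group): C(5,6) + C(4,6) + C(7,6) = 7.
By inclusion–exclusion: 8008 − 1470 + 7 = 6545.

6545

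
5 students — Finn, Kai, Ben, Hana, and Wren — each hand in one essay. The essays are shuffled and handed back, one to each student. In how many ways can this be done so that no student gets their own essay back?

44

Let Aᵢ be the assignments in which student i gets their own essay. We want the size of the complement of A₁∪…∪A_5.
By inclusion–exclusion this is Σ_{j=0}^{5} (−1)^j C(5,j)·(5−j)!.
Computing: 120 − 120 + 60 − 20 + 5 − 1 = 44.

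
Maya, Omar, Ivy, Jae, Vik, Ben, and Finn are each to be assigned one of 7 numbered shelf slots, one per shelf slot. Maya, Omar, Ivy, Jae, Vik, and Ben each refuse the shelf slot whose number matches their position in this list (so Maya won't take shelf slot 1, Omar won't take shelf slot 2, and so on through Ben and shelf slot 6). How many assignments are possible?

2119

Let Aᵢ (for 1 ≤ i ≤ 6) be the placements that put person i in their forbidden shelf slot. Any j of these fix j positions, leaving (7−j)! ways to fill the rest, and there are C(6,j) ways to pick which j.
By inclusion–exclusion, the number of valid placements is Σ_{j=0}^{6} (−1)^j C(6,j)·(7−j)!.
Computing: 5040 − 4320 + 1800 − 480 + 90 − 12 + 1 = 2119.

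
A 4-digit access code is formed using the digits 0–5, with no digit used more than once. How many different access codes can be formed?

360

Choose and order 4 of the 6 symbols: the first digit has 6 options, the next 5, then 4, 3.
6 × 5 × 4 × 3 = 360.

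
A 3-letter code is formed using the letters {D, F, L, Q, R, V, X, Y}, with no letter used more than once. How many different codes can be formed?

With no repetition, fill the 3 letters in order: 8 choices, then 7, down to 6.
8 × 7 × 6 = 336.

336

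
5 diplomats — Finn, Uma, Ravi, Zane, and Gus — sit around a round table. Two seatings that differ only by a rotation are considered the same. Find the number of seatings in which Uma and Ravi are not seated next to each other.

All circular seatings of 5 people number (4)! = 24.
Those with Uma next to Ravi: fuse the pair into one unit and seat 4 units around a circle — 2·(3)! = 12.
Subtracting, 24 − 12 = 12.

12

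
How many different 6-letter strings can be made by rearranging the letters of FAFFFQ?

30

FAFFFQ has 6 letters with F appearing 4 times.
So there are 6! / (4!) = 30 distinguishable arrangements.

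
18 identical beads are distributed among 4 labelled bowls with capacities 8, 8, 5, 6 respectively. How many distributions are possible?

188

By stars and bars, unrestricted non-negative solutions to x_1+…+x_4 = 18 number C(18+3,3) = 1330.
Subtract solutions that violate a single cap (substitute x_i' = x_i − (cap_i+1)): x_1 ≥ 9 gives C(12,3) = 220; x_2 ≥ 9 gives C(12,3) = 220; x_3 ≥ 6 gives C(15,3) = 455; x_4 ≥ 7 gives C(14,3) = 364. Together 1259.
Add back pairs where two caps are both exceeded: 1 + 20 + 10 + 20 + 10 + 56 = 117.
By inclusion–exclusion the count is 1330 − 1259 + 117 = 188.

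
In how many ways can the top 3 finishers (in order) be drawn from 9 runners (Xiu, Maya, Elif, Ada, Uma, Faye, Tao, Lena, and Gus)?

There are 9 choices for 1st place, 8 for 2nd, and 7 for 3rd.
That gives 9 × 8 × 7 = 504.

504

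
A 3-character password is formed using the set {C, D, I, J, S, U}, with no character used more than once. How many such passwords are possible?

With no repetition, fill the 3 characters in order: 6 choices, then 5, down to 4.
That product is 6 × 5 × 4 = 120.

120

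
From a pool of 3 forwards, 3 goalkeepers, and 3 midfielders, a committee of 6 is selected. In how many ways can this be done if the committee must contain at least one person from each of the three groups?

81

Total 6-person selections from all 9: C(9,6) = 84.
Subtract selections that omit an entire group: no forwards → C(6,6) = 1; no goalkeepers → C(6,6) = 1; no midfielders → C(6,6) = 1.
Add back selections omitting two groups (i.e. drawn from a single group): C(3,6) + C(3,6) + C(3,6) = 0.
By inclusion–exclusion: 84 − 3 + 0 = 81.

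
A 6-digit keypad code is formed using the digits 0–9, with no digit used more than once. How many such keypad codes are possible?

151200

This is a permutation of 6 out of 10: P(10,6) = 10!/4!.
That product is 10 × 9 × 8 × 7 × 6 × 5 = 151200.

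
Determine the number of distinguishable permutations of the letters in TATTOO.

60

The 6 letters of TATTOO have repeats: O appearing twice and T appearing 3 times.
Dividing 6! = 720 by 3!·2! = 12 for the repeated letters gives 60.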